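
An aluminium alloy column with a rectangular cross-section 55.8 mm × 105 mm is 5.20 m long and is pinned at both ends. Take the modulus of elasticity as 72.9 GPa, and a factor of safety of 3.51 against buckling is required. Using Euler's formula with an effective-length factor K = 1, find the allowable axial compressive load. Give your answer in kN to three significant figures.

P_allow = 11.5 kN

Buckling occurs about the weak axis: I_min = h·b³/12 = 105×55.8³/12 = 1.520×10^6 mm⁴ (b = 55.8 mm is the smaller dimension).
Effective length L_e = KL = 1×5.20 m = 5200 mm.
Euler critical load P_cr = π²EI/L_e² = π²×72900×1.520×10^6/5200² = 40450 N.
P_allow = P_cr/n = 40450/3.51 = 11520 N.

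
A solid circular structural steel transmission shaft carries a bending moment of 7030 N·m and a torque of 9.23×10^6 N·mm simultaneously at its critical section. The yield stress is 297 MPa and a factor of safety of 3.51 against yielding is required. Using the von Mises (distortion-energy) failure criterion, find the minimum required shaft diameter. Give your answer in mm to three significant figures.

σ_allow = σ_y/n = 297/3.51 = 84.62 MPa.
For a solid shaft σ_b = 32M/(πd³) and τ = 16T/(πd³), so the von Mises stress is σ' = (16/πd³)·√(4M²+3T²).
√(4M²+3T²) = √(4×(7.030×10^6)² + 3×(9.230×10^6)²) = 2.129×10^7 N·mm.
d³ = 16×2.129×10^7/(π×84.62) = 1.281×10^6 mm³.
d = 108.6 mm.

d = 109 mm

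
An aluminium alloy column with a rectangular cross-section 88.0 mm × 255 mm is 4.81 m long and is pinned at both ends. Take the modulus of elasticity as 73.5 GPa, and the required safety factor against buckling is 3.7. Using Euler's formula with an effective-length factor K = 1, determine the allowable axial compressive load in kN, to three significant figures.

P_allow = 123 kN

Buckling occurs about the weak axis: I_min = h·b³/12 = 255×88.0³/12 = 1.448×10^7 mm⁴ (b = 88.0 mm is the smaller dimension).
Effective length L_e = KL = 1×4.81 m = 4810 mm.
Euler critical load P_cr = π²EI/L_e² = π²×73500×1.448×10^7/4810² = 454100 N.
P_allow = P_cr/n = 454100/3.7 = 122700 N.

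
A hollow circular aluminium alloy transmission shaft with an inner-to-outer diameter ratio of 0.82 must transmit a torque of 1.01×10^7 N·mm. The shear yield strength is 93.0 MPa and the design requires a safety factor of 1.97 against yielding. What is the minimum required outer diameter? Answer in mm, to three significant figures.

τ_allow = 93.0/1.97 = 47.21 MPa.
For a hollow shaft τ = 16T/[πd_o³(1−k⁴)] with k = 0.82, so 1−k⁴ = 0.5479.
d_o³ = 16T/[π τ_allow (1−k⁴)] = 16×1.0100×10^7/(π×47.21×0.5479) = 1.989×10^6 mm³.
d_o = 125.8 mm.

d_o = 126 mm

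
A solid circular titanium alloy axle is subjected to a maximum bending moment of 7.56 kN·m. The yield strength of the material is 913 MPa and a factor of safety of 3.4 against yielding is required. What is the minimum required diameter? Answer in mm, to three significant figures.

σ_allow = 913/3.4 = 268.5 MPa.
For a solid circular section σ = 32M/(πd³), so d³ = 32M/(π σ_allow) = 32×7560000/(π×268.5) = 286800 mm³.
d = 65.94 mm.

d = 65.9 mm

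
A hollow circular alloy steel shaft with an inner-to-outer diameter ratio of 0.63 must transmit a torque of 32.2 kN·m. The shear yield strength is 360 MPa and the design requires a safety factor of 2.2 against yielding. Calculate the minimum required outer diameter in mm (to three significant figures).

τ_allow = 360/2.2 = 163.6 MPa.
For a hollow shaft τ = 16T/[πd_o³(1−k⁴)] with k = 0.63, so 1−k⁴ = 0.8425.
d_o³ = 16T/[π τ_allow (1−k⁴)] = 16×3.2200×10^7/(π×163.6×0.8425) = 1.190×10^6 mm³.
d_o = 106.0 mm.

d_o = 106 mm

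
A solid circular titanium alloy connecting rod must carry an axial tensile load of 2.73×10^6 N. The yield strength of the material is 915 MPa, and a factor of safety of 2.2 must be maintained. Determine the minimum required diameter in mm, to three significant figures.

d = 91.4 mm

Allowable stress σ_allow = 915/2.2 = 415.9 MPa.
Required area A = F/σ_allow = 2730000/415.9 = 6564 mm².
A = πd²/4 → d = √(4A/π) = 91.42 mm.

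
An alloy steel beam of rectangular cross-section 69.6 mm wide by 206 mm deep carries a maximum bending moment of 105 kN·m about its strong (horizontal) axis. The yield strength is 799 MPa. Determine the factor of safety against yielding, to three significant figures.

n = 3.75

Section modulus S = bh²/6 = 69.6×206²/6 = 492300 mm³.
σ = M/S = 1.0500×10^8/492300 = 213.3 MPa.
n = 799/213.3 = 3.746.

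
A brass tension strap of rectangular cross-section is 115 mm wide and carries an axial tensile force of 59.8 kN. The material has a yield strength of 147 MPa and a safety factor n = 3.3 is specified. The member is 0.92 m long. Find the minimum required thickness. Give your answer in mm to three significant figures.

t = 11.7 mm

σ_allow = 147/3.3 = 44.55 MPa.
Required area A = F/σ_allow = 59800/44.55 = 1342 mm².
t = A/w = 1342/115 = 11.67 mm.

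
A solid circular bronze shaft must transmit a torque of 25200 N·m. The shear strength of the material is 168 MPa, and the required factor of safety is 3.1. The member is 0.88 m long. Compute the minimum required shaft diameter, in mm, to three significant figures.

Allowable shear stress τ_allow = 168/3.1 = 54.19 MPa.
For a solid shaft τ = 16T/(πd³), so d³ = 16T/(π τ_allow) = 16×2.5200×10^7/(π×54.19) = 2.368×10^6 mm³.
d = (2.368×10^6)^(1/3) = 133.3 mm.

d = 133 mm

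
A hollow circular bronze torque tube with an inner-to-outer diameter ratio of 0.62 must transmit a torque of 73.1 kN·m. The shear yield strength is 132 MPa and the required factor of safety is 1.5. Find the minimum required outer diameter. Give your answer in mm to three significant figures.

d_o = 171 mm

τ_allow = 132/1.5 = 88.00 MPa.
For a hollow shaft τ = 16T/[πd_o³(1−k⁴)] with k = 0.62, so 1−k⁴ = 0.8522.
d_o³ = 16T/[π τ_allow (1−k⁴)] = 16×7.3100×10^7/(π×88.00×0.8522) = 4.964×10^6 mm³.
d_o = 170.6 mm.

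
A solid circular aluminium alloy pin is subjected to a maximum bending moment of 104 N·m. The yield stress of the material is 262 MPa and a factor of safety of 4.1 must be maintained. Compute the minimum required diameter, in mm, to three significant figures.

σ_allow = 262/4.1 = 63.90 MPa.
For a solid circular section σ = 32M/(πd³), so d³ = 32M/(π σ_allow) = 32×104000/(π×63.90) = 16580 mm³.
d = 25.50 mm.

d = 25.5 mm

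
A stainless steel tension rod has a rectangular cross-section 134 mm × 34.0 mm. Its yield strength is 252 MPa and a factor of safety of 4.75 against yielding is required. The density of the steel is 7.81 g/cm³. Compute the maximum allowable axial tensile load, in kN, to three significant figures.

σ_allow = 252/4.75 = 53.05 MPa.
A = 134×34.0 = 4556 mm².
F_allow = σ_allow × A = 53.05×4556 = 241700 N.

F_allow = 242 kN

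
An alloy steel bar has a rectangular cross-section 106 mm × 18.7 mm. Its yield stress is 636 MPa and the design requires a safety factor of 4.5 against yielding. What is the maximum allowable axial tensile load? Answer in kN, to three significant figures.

F_allow = 280 kN

σ_allow = 636/4.5 = 141.3 MPa.
A = 106×18.7 = 1982 mm².
F_allow = σ_allow × A = 141.3×1982 = 280200 N.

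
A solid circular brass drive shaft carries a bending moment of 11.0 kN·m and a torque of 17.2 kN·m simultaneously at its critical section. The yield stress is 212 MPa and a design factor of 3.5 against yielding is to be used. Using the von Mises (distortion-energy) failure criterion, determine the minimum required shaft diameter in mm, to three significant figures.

σ_allow = σ_y/n = 212/3.5 = 60.57 MPa.
For a solid shaft σ_b = 32M/(πd³) and τ = 16T/(πd³), so the von Mises stress is σ' = (16/πd³)·√(4M²+3T²).
√(4M²+3T²) = √(4×(1.100×10^7)² + 3×(1.720×10^7)²) = 3.703×10^7 N·mm.
d³ = 16×3.703×10^7/(π×60.57) = 3.114×10^6 mm³.
d = 146.0 mm.

d = 146 mm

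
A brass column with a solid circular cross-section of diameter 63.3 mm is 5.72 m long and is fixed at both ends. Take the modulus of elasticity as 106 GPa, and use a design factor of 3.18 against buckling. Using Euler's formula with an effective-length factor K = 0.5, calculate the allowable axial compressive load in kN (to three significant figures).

P_allow = 31.7 kN

I = πd⁴/64 = π×63.3⁴/64 = 788100 mm⁴.
Effective length L_e = KL = 0.5×5.72 m = 2860 mm.
Euler critical load P_cr = π²EI/L_e² = π²×106000×788100/2860² = 100800 N.
P_allow = P_cr/n = 100800/3.18 = 31700 N.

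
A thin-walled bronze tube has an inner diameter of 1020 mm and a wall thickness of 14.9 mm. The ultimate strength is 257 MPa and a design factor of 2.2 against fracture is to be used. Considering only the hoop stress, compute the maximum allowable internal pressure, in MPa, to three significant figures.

σ_allow = 257/2.2 = 116.8 MPa.
σ_h = pD/(2t) → p_allow = 2σ_allow t/D = 2×116.8×14.9/1020 = 3.413 MPa.

p_allow = 3.41 MPa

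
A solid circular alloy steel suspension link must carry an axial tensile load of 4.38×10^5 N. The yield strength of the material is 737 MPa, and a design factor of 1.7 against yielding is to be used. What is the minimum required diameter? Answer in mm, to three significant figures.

d = 35.9 mm

Allowable stress σ_allow = 737/1.7 = 433.5 MPa.
Required area A = F/σ_allow = 438000/433.5 = 1010 mm².
A = πd²/4 → d = √(4A/π) = 35.87 mm.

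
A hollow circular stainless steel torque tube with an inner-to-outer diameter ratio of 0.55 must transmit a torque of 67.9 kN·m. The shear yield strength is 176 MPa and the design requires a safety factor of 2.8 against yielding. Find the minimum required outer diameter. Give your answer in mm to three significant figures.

τ_allow = 176/2.8 = 62.86 MPa.
For a hollow shaft τ = 16T/[πd_o³(1−k⁴)] with k = 0.55, so 1−k⁴ = 0.9085.
d_o³ = 16T/[π τ_allow (1−k⁴)] = 16×6.7900×10^7/(π×62.86×0.9085) = 6.056×10^6 mm³.
d_o = 182.3 mm.

d_o = 182 mm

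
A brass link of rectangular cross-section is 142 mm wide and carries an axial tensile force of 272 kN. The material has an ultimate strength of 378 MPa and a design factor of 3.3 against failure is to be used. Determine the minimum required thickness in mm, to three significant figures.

σ_allow = 378/3.3 = 114.5 MPa.
Required area A = F/σ_allow = 272000/114.5 = 2375 mm².
t = A/w = 2375/142 = 16.72 mm.

t = 16.7 mm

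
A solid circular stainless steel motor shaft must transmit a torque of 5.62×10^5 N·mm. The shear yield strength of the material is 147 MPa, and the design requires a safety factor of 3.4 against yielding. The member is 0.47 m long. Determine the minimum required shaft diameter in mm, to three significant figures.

d = 40.5 mm

Allowable shear stress τ_allow = 147/3.4 = 43.24 MPa.
For a solid shaft τ = 16T/(πd³), so d³ = 16T/(π τ_allow) = 16×562000/(π×43.24) = 66200 mm³.
d = (66200)^(1/3) = 40.45 mm.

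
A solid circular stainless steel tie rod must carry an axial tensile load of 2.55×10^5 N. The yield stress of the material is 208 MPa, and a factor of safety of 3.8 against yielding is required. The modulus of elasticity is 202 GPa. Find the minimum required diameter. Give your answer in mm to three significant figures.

Allowable stress σ_allow = 208/3.8 = 54.74 MPa.
Required area A = F/σ_allow = 255000/54.74 = 4659 mm².
A = πd²/4 → d = √(4A/π) = 77.02 mm.

d = 77.0 mm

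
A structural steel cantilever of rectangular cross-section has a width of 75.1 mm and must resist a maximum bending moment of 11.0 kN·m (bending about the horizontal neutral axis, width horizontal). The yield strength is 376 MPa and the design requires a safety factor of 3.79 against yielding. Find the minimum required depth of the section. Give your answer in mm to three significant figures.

h = 94.1 mm

σ_allow = 376/3.79 = 99.21 MPa.
For a rectangular section σ = 6M/(bh²), so h² = 6M/(b σ_allow) = 6×1.1000×10^7/(75.1×99.21) = 8858 mm².
h = 94.12 mm.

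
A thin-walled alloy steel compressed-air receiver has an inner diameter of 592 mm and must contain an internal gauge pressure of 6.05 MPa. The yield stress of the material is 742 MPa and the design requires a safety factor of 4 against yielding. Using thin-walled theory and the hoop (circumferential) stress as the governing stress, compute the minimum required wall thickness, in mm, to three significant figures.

σ_allow = 742/4 = 185.5 MPa.
Hoop stress σ_h = pD/(2t), so t = pD/(2σ_allow) = 6.05×592/(2×185.5) = 9.654 mm.

t = 9.65 mm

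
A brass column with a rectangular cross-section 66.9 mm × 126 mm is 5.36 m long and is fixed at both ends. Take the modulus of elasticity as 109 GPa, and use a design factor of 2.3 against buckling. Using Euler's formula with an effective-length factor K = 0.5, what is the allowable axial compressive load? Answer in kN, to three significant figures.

P_allow = 205 kN

Buckling occurs about the weak axis: I_min = h·b³/12 = 126×66.9³/12 = 3.144×10^6 mm⁴ (b = 66.9 mm is the smaller dimension).
Effective length L_e = KL = 0.5×5.36 m = 2680 mm.
Euler critical load P_cr = π²EI/L_e² = π²×109000×3.144×10^6/2680² = 470900 N.
P_allow = P_cr/n = 470900/2.3 = 204700 N.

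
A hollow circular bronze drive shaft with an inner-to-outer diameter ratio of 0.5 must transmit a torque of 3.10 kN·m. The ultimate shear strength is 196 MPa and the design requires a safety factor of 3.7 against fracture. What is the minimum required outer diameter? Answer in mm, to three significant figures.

d_o = 68.2 mm

τ_allow = 196/3.7 = 52.97 MPa.
For a hollow shaft τ = 16T/[πd_o³(1−k⁴)] with k = 0.5, so 1−k⁴ = 0.9375.
d_o³ = 16T/[π τ_allow (1−k⁴)] = 16×3100000/(π×52.97×0.9375) = 317900 mm³.
d_o = 68.25 mm.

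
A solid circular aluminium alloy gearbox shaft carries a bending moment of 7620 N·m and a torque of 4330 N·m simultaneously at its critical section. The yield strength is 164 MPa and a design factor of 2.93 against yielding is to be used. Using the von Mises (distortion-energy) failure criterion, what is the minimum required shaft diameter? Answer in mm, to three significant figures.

σ_allow = σ_y/n = 164/2.93 = 55.97 MPa.
For a solid shaft σ_b = 32M/(πd³) and τ = 16T/(πd³), so the von Mises stress is σ' = (16/πd³)·√(4M²+3T²).
√(4M²+3T²) = √(4×(7.620×10^6)² + 3×(4.330×10^6)²) = 1.699×10^7 N·mm.
d³ = 16×1.699×10^7/(π×55.97) = 1.546×10^6 mm³.
d = 115.6 mm.

d = 116 mm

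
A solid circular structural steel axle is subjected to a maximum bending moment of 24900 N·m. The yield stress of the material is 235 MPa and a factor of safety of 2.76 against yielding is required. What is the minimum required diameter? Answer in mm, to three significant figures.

d = 144 mm

σ_allow = 235/2.76 = 85.14 MPa.
For a solid circular section σ = 32M/(πd³), so d³ = 32M/(π σ_allow) = 32×2.4900×10^7/(π×85.14) = 2.979×10^6 mm³.
d = 143.9 mm.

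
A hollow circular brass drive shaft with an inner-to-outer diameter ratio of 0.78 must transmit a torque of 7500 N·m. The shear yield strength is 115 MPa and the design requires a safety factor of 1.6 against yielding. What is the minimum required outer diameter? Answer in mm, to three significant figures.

d_o = 94.5 mm

τ_allow = 115/1.6 = 71.88 MPa.
For a hollow shaft τ = 16T/[πd_o³(1−k⁴)] with k = 0.78, so 1−k⁴ = 0.6298.
d_o³ = 16T/[π τ_allow (1−k⁴)] = 16×7500000/(π×71.88×0.6298) = 843800 mm³.
d_o = 94.49 mm.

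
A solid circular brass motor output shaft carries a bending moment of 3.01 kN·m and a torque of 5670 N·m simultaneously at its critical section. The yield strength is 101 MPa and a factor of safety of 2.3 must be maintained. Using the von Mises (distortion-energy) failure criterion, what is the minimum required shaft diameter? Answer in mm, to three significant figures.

σ_allow = σ_y/n = 101/2.3 = 43.91 MPa.
For a solid shaft σ_b = 32M/(πd³) and τ = 16T/(πd³), so the von Mises stress is σ' = (16/πd³)·√(4M²+3T²).
√(4M²+3T²) = √(4×(3.010×10^6)² + 3×(5.670×10^6)²) = 1.152×10^7 N·mm.
d³ = 16×1.152×10^7/(π×43.91) = 1.336×10^6 mm³.
d = 110.1 mm.

d = 110 mm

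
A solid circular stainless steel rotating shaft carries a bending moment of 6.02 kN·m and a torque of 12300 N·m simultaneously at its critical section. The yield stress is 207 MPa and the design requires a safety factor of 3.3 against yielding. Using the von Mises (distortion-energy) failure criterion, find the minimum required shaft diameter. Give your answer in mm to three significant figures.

σ_allow = σ_y/n = 207/3.3 = 62.73 MPa.
For a solid shaft σ_b = 32M/(πd³) and τ = 16T/(πd³), so the von Mises stress is σ' = (16/πd³)·√(4M²+3T²).
√(4M²+3T²) = √(4×(6.020×10^6)² + 3×(1.230×10^7)²) = 2.447×10^7 N·mm.
d³ = 16×2.447×10^7/(π×62.73) = 1.987×10^6 mm³.
d = 125.7 mm.

d = 126 mm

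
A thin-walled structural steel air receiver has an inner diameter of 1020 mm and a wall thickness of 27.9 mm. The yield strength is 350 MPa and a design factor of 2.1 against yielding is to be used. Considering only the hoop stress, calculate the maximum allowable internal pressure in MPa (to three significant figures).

p_allow = 9.12 MPa

σ_allow = 350/2.1 = 166.7 MPa.
σ_h = pD/(2t) → p_allow = 2σ_allow t/D = 2×166.7×27.9/1020 = 9.118 MPa.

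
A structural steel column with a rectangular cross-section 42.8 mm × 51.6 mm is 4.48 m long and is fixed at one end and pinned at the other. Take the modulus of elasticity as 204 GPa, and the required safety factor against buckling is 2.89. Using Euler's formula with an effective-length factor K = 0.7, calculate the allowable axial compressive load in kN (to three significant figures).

Buckling occurs about the weak axis: I_min = h·b³/12 = 51.6×42.8³/12 = 337100 mm⁴ (b = 42.8 mm is the smaller dimension).
Effective length L_e = KL = 0.7×4.48 m = 3136 mm.
Euler critical load P_cr = π²EI/L_e² = π²×204000×337100/3136² = 69020 N.
P_allow = P_cr/n = 69020/2.89 = 23880 N.

P_allow = 23.9 kN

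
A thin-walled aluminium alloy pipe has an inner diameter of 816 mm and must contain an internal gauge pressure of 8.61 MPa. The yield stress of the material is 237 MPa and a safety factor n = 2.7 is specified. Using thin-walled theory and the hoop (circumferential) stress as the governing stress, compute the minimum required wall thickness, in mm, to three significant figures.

σ_allow = 237/2.7 = 87.78 MPa.
Hoop stress σ_h = pD/(2t), so t = pD/(2σ_allow) = 8.61×816/(2×87.78) = 40.02 mm.

t = 40.0 mm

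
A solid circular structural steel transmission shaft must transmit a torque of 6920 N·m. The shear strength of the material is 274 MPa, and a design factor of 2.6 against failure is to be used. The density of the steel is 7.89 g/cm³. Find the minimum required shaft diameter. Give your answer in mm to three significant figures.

d = 69.4 mm

Allowable shear stress τ_allow = 274/2.6 = 105.4 MPa.
For a solid shaft τ = 16T/(πd³), so d³ = 16T/(π τ_allow) = 16×6920000/(π×105.4) = 334400 mm³.
d = (334400)^(1/3) = 69.41 mm.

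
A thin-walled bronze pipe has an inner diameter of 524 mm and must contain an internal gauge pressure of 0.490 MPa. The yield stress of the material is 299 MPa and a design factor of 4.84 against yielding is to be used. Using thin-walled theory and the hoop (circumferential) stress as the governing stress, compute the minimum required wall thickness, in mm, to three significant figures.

t = 2.08 mm

σ_allow = 299/4.84 = 61.78 MPa.
Hoop stress σ_h = pD/(2t), so t = pD/(2σ_allow) = 0.490×524/(2×61.78) = 2.078 mm.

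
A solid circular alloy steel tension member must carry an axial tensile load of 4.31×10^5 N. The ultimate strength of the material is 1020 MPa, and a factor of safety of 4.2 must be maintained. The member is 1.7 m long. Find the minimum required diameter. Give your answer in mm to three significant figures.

Allowable stress σ_allow = 1020/4.2 = 242.9 MPa.
Required area A = F/σ_allow = 431000/242.9 = 1775 mm².
A = πd²/4 → d = √(4A/π) = 47.54 mm.

d = 47.5 mm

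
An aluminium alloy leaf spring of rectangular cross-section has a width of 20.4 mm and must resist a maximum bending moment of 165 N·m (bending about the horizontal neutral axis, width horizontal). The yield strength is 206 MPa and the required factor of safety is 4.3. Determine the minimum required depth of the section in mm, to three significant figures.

h = 31.8 mm

σ_allow = 206/4.3 = 47.91 MPa.
For a rectangular section σ = 6M/(bh²), so h² = 6M/(b σ_allow) = 6×165000/(20.4×47.91) = 1013 mm².
h = 31.83 mm.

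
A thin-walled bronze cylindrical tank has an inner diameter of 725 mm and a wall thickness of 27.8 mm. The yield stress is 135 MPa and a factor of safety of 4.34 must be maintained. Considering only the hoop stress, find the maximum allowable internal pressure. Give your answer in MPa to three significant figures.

p_allow = 2.39 MPa

σ_allow = 135/4.34 = 31.11 MPa.
σ_h = pD/(2t) → p_allow = 2σ_allow t/D = 2×31.11×27.8/725 = 2.386 MPa.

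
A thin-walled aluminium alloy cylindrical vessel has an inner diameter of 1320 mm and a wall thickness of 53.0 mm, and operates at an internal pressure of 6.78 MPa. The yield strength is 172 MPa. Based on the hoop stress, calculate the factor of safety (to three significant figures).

n = 2.04

σ_h = pD/(2t) = 6.78×1320/(2×53.0) = 84.43 MPa.
n = 172/84.43 = 2.037.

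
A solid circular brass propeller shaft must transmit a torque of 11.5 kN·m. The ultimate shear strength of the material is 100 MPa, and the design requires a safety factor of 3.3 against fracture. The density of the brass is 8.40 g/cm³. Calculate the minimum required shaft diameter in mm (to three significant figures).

Allowable shear stress τ_allow = 100/3.3 = 30.30 MPa.
For a solid shaft τ = 16T/(πd³), so d³ = 16T/(π τ_allow) = 16×1.1500×10^7/(π×30.30) = 1.933×10^6 mm³.
d = (1.933×10^6)^(1/3) = 124.6 mm.

d = 125 mm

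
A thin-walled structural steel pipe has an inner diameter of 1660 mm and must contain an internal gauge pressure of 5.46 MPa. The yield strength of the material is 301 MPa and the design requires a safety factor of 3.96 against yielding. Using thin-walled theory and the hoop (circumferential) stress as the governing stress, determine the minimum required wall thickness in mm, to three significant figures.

σ_allow = 301/3.96 = 76.01 MPa.
Hoop stress σ_h = pD/(2t), so t = pD/(2σ_allow) = 5.46×1660/(2×76.01) = 59.62 mm.

t = 59.6 mm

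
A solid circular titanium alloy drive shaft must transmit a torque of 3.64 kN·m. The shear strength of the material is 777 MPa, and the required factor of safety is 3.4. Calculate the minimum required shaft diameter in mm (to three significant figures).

Allowable shear stress τ_allow = 777/3.4 = 228.5 MPa.
For a solid shaft τ = 16T/(πd³), so d³ = 16T/(π τ_allow) = 16×3640000/(π×228.5) = 81120 mm³.
d = (81120)^(1/3) = 43.29 mm.

d = 43.3 mm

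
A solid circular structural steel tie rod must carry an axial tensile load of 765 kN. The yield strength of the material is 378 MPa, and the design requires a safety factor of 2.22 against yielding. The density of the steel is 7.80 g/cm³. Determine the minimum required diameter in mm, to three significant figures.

d = 75.6 mm

Allowable stress σ_allow = 378/2.22 = 170.3 MPa.
Required area A = F/σ_allow = 765000/170.3 = 4493 mm².
A = πd²/4 → d = √(4A/π) = 75.63 mm.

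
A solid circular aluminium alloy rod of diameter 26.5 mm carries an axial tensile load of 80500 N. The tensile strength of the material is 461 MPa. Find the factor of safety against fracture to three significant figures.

A = πd²/4 = 551.5 mm².
σ = F/A = 80500/551.5 = 146.0 MPa.
n = 461/146.0 = 3.159.

n = 3.16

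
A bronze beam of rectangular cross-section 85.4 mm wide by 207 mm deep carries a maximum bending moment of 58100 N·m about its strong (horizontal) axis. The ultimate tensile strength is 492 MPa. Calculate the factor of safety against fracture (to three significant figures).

Section modulus S = bh²/6 = 85.4×207²/6 = 609900 mm³.
σ = M/S = 5.8100×10^7/609900 = 95.26 MPa.
n = 492/95.26 = 5.165.

n = 5.16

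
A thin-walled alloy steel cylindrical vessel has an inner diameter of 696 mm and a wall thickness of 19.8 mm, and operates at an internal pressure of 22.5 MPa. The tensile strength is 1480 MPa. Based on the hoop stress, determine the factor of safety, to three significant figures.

n = 3.74

σ_h = pD/(2t) = 22.5×696/(2×19.8) = 395.5 MPa.
n = 1480/395.5 = 3.743.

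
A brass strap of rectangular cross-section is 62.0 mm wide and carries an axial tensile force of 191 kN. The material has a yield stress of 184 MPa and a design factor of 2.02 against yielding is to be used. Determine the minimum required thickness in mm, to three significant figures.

t = 33.8 mm

σ_allow = 184/2.02 = 91.09 MPa.
Required area A = F/σ_allow = 191000/91.09 = 2097 mm².
t = A/w = 2097/62.0 = 33.82 mm.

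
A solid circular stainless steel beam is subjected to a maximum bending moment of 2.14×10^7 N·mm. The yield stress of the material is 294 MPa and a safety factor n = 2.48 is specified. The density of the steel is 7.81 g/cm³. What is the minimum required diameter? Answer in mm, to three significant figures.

σ_allow = 294/2.48 = 118.5 MPa.
For a solid circular section σ = 32M/(πd³), so d³ = 32M/(π σ_allow) = 32×2.1400×10^7/(π×118.5) = 1.839×10^6 mm³.
d = 122.5 mm.

d = 123 mm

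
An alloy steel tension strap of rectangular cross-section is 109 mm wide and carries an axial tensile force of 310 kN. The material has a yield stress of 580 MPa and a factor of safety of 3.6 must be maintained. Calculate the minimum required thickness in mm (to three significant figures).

σ_allow = 580/3.6 = 161.1 MPa.
Required area A = F/σ_allow = 310000/161.1 = 1924 mm².
t = A/w = 1924/109 = 17.65 mm.

t = 17.7 mm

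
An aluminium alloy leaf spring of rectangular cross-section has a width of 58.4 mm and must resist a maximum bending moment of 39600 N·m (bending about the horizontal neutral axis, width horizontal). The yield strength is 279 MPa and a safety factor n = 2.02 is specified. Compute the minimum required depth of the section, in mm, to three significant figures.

σ_allow = 279/2.02 = 138.1 MPa.
For a rectangular section σ = 6M/(bh²), so h² = 6M/(b σ_allow) = 6×3.9600×10^7/(58.4×138.1) = 29460 mm².
h = 171.6 mm.

h = 172 mm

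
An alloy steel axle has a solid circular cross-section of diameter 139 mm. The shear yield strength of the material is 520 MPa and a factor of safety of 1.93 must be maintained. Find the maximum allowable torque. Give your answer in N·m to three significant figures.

τ_allow = 520/1.93 = 269.4 MPa.
For a solid shaft T_allow = τ_allow·πd³/16; πd³/16 = π×139³/16 = 527300 mm³.
T_allow = 269.4×527300 = 1.421×10^8 N·mm = 142100 N·m.

T_allow = 1.42×10^5 N·m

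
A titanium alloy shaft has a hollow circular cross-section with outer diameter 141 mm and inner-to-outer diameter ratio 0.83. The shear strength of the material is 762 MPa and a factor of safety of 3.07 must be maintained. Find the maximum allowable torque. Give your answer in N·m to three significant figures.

τ_allow = 762/3.07 = 248.2 MPa.
For a hollow shaft T_allow = τ_allow·πd_o³(1−k⁴)/16 with 1−k⁴ = 0.5254, so πd_o³(1−k⁴)/16 = 289200 mm³.
T_allow = 248.2×289200 = 7.178×10^7 N·mm = 71780 N·m.

T_allow = 71800 N·m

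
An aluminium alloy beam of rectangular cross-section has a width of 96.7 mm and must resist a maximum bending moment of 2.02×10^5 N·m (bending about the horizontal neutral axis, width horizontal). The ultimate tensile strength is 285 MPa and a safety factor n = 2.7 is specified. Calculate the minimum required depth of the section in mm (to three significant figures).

σ_allow = 285/2.7 = 105.6 MPa.
For a rectangular section σ = 6M/(bh²), so h² = 6M/(b σ_allow) = 6×2.0200×10^8/(96.7×105.6) = 118700 mm².
h = 344.6 mm.

h = 345 mm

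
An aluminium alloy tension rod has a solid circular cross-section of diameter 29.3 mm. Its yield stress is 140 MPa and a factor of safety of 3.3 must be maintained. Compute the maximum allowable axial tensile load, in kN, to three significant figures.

σ_allow = 140/3.3 = 42.42 MPa.
A = πd²/4 = π×29.3²/4 = 674.3 mm².
F_allow = σ_allow × A = 42.42×674.3 = 28600 N.

F_allow = 28.6 kN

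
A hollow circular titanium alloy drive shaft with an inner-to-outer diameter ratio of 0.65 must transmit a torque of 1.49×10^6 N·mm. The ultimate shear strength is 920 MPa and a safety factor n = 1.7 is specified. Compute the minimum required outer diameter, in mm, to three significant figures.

d_o = 25.7 mm

τ_allow = 920/1.7 = 541.2 MPa.
For a hollow shaft τ = 16T/[πd_o³(1−k⁴)] with k = 0.65, so 1−k⁴ = 0.8215.
d_o³ = 16T/[π τ_allow (1−k⁴)] = 16×1490000/(π×541.2×0.8215) = 17070 mm³.
d_o = 25.75 mm.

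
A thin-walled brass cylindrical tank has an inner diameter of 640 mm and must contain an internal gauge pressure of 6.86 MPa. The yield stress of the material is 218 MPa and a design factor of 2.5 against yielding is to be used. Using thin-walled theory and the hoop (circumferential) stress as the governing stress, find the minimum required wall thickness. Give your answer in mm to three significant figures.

t = 25.2 mm

σ_allow = 218/2.5 = 87.20 MPa.
Hoop stress σ_h = pD/(2t), so t = pD/(2σ_allow) = 6.86×640/(2×87.20) = 25.17 mm.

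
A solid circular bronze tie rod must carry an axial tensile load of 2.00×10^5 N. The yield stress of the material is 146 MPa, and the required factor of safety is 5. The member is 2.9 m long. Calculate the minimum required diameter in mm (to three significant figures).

Allowable stress σ_allow = 146/5 = 29.20 MPa.
Required area A = F/σ_allow = 200000/29.20 = 6849 mm².
A = πd²/4 → d = √(4A/π) = 93.39 mm.

d = 93.4 mm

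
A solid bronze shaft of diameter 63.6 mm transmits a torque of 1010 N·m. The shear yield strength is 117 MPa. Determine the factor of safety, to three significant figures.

n = 5.85

τ = 16T/(πd³) = 16×1010000/(π×63.6³) = 19.99 MPa.
n = τ_limit/τ = 117/19.99 = 5.851.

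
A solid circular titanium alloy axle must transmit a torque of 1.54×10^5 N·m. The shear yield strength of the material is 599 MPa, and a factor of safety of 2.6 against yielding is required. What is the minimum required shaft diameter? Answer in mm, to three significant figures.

Allowable shear stress τ_allow = 599/2.6 = 230.4 MPa.
For a solid shaft τ = 16T/(πd³), so d³ = 16T/(π τ_allow) = 16×1.5400×10^8/(π×230.4) = 3.404×10^6 mm³.
d = (3.404×10^6)^(1/3) = 150.4 mm.

d = 150 mm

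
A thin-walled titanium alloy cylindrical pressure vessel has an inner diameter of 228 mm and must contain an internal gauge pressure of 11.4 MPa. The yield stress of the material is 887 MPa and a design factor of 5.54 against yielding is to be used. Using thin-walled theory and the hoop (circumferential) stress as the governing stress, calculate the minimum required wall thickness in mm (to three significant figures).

σ_allow = 887/5.54 = 160.1 MPa.
Hoop stress σ_h = pD/(2t), so t = pD/(2σ_allow) = 11.4×228/(2×160.1) = 8.117 mm.

t = 8.12 mm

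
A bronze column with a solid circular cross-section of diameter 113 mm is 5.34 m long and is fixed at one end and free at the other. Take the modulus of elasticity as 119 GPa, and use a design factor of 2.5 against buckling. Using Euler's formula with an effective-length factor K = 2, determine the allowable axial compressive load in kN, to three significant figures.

P_allow = 33.0 kN

I = πd⁴/64 = π×113⁴/64 = 8.004×10^6 mm⁴.
Effective length L_e = KL = 2×5.34 m = 10680 mm.
Euler critical load P_cr = π²EI/L_e² = π²×119000×8.004×10^6/10680² = 82410 N.
P_allow = P_cr/n = 82410/2.5 = 32960 N.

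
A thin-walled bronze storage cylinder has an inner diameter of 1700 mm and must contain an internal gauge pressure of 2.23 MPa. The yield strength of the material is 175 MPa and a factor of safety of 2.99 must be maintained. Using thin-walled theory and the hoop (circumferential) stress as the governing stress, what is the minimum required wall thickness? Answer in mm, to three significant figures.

t = 32.4 mm

σ_allow = 175/2.99 = 58.53 MPa.
Hoop stress σ_h = pD/(2t), so t = pD/(2σ_allow) = 2.23×1700/(2×58.53) = 32.39 mm.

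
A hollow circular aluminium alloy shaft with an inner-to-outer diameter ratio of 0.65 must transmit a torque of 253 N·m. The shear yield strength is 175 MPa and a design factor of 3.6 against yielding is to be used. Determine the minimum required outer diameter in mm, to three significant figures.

τ_allow = 175/3.6 = 48.61 MPa.
For a hollow shaft τ = 16T/[πd_o³(1−k⁴)] with k = 0.65, so 1−k⁴ = 0.8215.
d_o³ = 16T/[π τ_allow (1−k⁴)] = 16×253000/(π×48.61×0.8215) = 32270 mm³.
d_o = 31.84 mm.

d_o = 31.8 mm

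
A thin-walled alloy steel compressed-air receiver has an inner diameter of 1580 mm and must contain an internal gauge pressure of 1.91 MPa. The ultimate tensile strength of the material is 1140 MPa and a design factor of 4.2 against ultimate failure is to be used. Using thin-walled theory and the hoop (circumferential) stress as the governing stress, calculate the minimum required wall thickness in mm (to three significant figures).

t = 5.56 mm

σ_allow = 1140/4.2 = 271.4 MPa.
Hoop stress σ_h = pD/(2t), so t = pD/(2σ_allow) = 1.91×1580/(2×271.4) = 5.559 mm.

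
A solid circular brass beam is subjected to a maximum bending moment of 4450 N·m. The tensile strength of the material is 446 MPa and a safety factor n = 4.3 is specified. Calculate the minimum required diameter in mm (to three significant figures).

d = 75.9 mm

σ_allow = 446/4.3 = 103.7 MPa.
For a solid circular section σ = 32M/(πd³), so d³ = 32M/(π σ_allow) = 32×4450000/(π×103.7) = 437000 mm³.
d = 75.89 mm.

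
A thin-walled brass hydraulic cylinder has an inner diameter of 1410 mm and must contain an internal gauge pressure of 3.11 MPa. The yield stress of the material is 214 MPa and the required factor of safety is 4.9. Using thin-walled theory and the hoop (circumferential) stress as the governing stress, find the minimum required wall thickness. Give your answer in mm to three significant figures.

σ_allow = 214/4.9 = 43.67 MPa.
Hoop stress σ_h = pD/(2t), so t = pD/(2σ_allow) = 3.11×1410/(2×43.67) = 50.20 mm.

t = 50.2 mm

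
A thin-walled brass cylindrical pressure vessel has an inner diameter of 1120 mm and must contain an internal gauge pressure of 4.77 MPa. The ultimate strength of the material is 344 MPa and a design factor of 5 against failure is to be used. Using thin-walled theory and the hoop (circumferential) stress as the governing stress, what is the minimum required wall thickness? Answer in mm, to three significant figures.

σ_allow = 344/5 = 68.80 MPa.
Hoop stress σ_h = pD/(2t), so t = pD/(2σ_allow) = 4.77×1120/(2×68.80) = 38.83 mm.

t = 38.8 mm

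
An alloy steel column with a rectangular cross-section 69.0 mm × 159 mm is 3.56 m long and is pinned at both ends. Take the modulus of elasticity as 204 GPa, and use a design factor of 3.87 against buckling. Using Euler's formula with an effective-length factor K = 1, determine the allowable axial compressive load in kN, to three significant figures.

P_allow = 179 kN

Buckling occurs about the weak axis: I_min = h·b³/12 = 159×69.0³/12 = 4.353×10^6 mm⁴ (b = 69.0 mm is the smaller dimension).
Effective length L_e = KL = 1×3.56 m = 3560 mm.
Euler critical load P_cr = π²EI/L_e² = π²×204000×4.353×10^6/3560² = 691500 N.
P_allow = P_cr/n = 691500/3.87 = 178700 N.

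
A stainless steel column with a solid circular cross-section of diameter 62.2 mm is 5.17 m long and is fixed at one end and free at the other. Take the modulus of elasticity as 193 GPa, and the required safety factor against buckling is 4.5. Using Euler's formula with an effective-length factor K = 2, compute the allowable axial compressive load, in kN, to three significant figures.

I = πd⁴/64 = π×62.2⁴/64 = 734700 mm⁴.
Effective length L_e = KL = 2×5.17 m = 10340 mm.
Euler critical load P_cr = π²EI/L_e² = π²×193000×734700/10340² = 13090 N.
P_allow = P_cr/n = 13090/4.5 = 2909 N.

P_allow = 2.91 kN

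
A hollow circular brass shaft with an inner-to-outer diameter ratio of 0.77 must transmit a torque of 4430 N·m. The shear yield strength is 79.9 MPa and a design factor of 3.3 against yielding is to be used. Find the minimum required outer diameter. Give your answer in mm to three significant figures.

τ_allow = 79.9/3.3 = 24.21 MPa.
For a hollow shaft τ = 16T/[πd_o³(1−k⁴)] with k = 0.77, so 1−k⁴ = 0.6485.
d_o³ = 16T/[π τ_allow (1−k⁴)] = 16×4430000/(π×24.21×0.6485) = 1.437×10^6 mm³.
d_o = 112.8 mm.

d_o = 113 mm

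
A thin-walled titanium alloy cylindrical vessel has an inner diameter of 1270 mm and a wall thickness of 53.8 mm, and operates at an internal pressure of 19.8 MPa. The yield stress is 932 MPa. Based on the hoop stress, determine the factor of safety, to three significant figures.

σ_h = pD/(2t) = 19.8×1270/(2×53.8) = 233.7 MPa.
n = 932/233.7 = 3.988.

n = 3.99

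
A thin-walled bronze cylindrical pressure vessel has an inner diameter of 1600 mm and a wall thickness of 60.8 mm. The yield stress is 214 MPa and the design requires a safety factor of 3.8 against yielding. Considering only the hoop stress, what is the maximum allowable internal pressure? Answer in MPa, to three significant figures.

p_allow = 4.28 MPa

σ_allow = 214/3.8 = 56.32 MPa.
σ_h = pD/(2t) → p_allow = 2σ_allow t/D = 2×56.32×60.8/1600 = 4.280 MPa.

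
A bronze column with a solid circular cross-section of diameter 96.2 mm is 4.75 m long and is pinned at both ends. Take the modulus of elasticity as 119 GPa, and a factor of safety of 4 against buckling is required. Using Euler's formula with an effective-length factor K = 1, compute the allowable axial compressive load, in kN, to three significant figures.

I = πd⁴/64 = π×96.2⁴/64 = 4.204×10^6 mm⁴.
Effective length L_e = KL = 1×4.75 m = 4750 mm.
Euler critical load P_cr = π²EI/L_e² = π²×119000×4.204×10^6/4750² = 218800 N.
P_allow = P_cr/n = 218800/4 = 54710 N.

P_allow = 54.7 kN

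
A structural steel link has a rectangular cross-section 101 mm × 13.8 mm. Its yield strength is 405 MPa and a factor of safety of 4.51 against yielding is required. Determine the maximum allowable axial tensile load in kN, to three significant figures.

F_allow = 125 kN

σ_allow = 405/4.51 = 89.80 MPa.
A = 101×13.8 = 1394 mm².
F_allow = σ_allow × A = 89.80×1394 = 125200 N.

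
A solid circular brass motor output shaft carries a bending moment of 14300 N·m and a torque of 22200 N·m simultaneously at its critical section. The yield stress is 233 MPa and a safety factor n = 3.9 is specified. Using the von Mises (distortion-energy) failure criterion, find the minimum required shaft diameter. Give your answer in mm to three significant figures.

d = 160 mm

σ_allow = σ_y/n = 233/3.9 = 59.74 MPa.
For a solid shaft σ_b = 32M/(πd³) and τ = 16T/(πd³), so the von Mises stress is σ' = (16/πd³)·√(4M²+3T²).
√(4M²+3T²) = √(4×(1.430×10^7)² + 3×(2.220×10^7)²) = 4.792×10^7 N·mm.
d³ = 16×4.792×10^7/(π×59.74) = 4.085×10^6 mm³.
d = 159.9 mm.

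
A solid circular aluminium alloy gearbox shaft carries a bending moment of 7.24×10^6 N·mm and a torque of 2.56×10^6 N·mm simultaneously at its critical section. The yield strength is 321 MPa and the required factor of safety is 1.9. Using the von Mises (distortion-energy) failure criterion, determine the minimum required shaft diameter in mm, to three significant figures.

d = 77.0 mm

σ_allow = σ_y/n = 321/1.9 = 168.9 MPa.
For a solid shaft σ_b = 32M/(πd³) and τ = 16T/(πd³), so the von Mises stress is σ' = (16/πd³)·√(4M²+3T²).
√(4M²+3T²) = √(4×(7.240×10^6)² + 3×(2.560×10^6)²) = 1.514×10^7 N·mm.
d³ = 16×1.514×10^7/(π×168.9) = 456500 mm³.
d = 77.00 mm.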